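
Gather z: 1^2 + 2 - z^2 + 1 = 4 - z^2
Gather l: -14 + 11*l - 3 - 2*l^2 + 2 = -2*l^2 + 11*l - 15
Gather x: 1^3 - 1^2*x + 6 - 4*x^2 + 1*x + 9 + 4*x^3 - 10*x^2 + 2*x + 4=4*x^3 - 14*x^2 + 2*x + 20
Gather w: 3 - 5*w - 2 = 1 - 5*w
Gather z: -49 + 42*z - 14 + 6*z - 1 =48*z - 64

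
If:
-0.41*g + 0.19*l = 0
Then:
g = 0.463414634146341*l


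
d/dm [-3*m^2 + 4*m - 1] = 4 - 6*m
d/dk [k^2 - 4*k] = 2*k - 4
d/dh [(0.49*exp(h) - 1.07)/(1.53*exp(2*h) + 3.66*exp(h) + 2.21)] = (-0.7497*exp(2*h) + 3.2742*exp(h) + 4.9991)*exp(h)/(2.3409*exp(4*h) + 11.1996*exp(3*h) + 20.1582*exp(2*h) + 16.1772*exp(h) + 4.8841)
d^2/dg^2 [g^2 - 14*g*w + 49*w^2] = 2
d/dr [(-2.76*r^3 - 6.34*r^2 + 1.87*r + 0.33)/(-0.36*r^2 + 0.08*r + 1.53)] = (0.9936*r^4 - 0.4416*r^3 - 12.5024*r^2 - 19.1628*r + 2.8347)/(0.1296*r^4 - 0.0576*r^3 - 1.0952*r^2 + 0.2448*r + 2.3409)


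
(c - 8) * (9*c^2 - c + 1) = 9*c^3 - 73*c^2 + 9*c - 8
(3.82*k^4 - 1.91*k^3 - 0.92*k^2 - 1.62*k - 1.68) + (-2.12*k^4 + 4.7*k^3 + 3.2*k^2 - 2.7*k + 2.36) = 1.7*k^4 + 2.79*k^3 + 2.28*k^2 - 4.32*k + 0.68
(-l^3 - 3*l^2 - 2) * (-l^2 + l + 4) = l^5 + 2*l^4 - 7*l^3 - 10*l^2 - 2*l - 8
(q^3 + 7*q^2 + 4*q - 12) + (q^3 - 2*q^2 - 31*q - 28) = 2*q^3 + 5*q^2 - 27*q - 40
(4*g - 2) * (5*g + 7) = 20*g^2 + 18*g - 14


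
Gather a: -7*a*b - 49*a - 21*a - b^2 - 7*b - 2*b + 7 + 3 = a*(-7*b - 70) - b^2 - 9*b + 10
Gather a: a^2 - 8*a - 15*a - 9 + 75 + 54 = a^2 - 23*a + 120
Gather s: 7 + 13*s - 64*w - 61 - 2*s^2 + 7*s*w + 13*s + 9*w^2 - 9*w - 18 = -2*s^2 + s*(7*w + 26) + 9*w^2 - 73*w - 72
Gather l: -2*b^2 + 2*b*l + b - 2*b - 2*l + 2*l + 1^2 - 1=-2*b^2 + 2*b*l - b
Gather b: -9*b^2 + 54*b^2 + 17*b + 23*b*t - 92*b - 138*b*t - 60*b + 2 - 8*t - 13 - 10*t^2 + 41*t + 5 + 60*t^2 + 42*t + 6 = 45*b^2 + b*(-115*t - 135) + 50*t^2 + 75*t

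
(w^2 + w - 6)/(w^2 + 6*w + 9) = (w - 2)/(w + 3)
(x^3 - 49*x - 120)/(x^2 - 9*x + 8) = (x^2 + 8*x + 15)/(x - 1)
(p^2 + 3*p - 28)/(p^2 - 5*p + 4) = (p + 7)/(p - 1)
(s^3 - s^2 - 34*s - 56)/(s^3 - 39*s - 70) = (s + 4)/(s + 5)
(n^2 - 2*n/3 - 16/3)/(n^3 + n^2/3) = (3*n^2 - 2*n - 16)/(n^2*(3*n + 1))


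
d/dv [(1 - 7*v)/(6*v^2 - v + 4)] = (-42*v^2 + 7*v + (7*v - 1)*(12*v - 1) - 28)/(6*v^2 - v + 4)^2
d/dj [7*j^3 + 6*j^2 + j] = 21*j^2 + 12*j + 1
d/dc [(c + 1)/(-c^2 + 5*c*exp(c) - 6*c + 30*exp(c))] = (-c^2 + 5*c*exp(c) - 6*c - (c + 1)*(5*c*exp(c) - 2*c + 35*exp(c) - 6) + 30*exp(c))/(c^2 - 5*c*exp(c) + 6*c - 30*exp(c))^2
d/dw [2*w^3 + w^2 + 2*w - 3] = 6*w^2 + 2*w + 2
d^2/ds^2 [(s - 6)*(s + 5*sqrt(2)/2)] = 2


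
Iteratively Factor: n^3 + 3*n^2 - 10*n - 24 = (n + 4)*(n^2 - n - 6) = (n - 3)*(n + 4)*(n + 2)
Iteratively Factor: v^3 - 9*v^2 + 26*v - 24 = (v - 3)*(v^2 - 6*v + 8) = (v - 3)*(v - 2)*(v - 4)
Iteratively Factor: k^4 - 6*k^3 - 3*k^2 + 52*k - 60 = (k - 2)*(k^3 - 4*k^2 - 11*k + 30) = (k - 2)*(k + 3)*(k^2 - 7*k + 10) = (k - 5)*(k - 2)*(k + 3)*(k - 2)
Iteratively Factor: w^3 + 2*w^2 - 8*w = (w)*(w^2 + 2*w - 8) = w*(w - 2)*(w + 4)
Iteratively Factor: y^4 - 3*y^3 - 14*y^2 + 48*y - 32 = (y - 1)*(y^3 - 2*y^2 - 16*y + 32) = (y - 4)*(y - 1)*(y^2 + 2*y - 8) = (y - 4)*(y - 2)*(y - 1)*(y + 4)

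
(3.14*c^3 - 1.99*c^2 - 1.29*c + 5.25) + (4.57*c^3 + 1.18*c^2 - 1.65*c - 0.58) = 7.71*c^3 - 0.81*c^2 - 2.94*c + 4.67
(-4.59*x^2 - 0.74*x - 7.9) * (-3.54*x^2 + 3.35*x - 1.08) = 16.2486*x^4 - 12.7569*x^3 + 30.4442*x^2 - 25.6658*x + 8.532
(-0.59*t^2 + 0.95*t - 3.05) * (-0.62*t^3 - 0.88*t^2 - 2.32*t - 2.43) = 0.3658*t^5 - 0.0698*t^4 + 2.4238*t^3 + 1.9137*t^2 + 4.7675*t + 7.4115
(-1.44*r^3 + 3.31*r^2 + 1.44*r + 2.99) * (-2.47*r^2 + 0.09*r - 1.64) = 3.5568*r^5 - 8.3053*r^4 - 0.8973*r^3 - 12.6841*r^2 - 2.0925*r - 4.9036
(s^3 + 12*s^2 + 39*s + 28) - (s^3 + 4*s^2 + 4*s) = 8*s^2 + 35*s + 28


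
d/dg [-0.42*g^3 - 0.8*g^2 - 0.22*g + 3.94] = -1.26*g^2 - 1.6*g - 0.22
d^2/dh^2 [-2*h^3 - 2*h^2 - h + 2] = -12*h - 4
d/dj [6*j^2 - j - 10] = 12*j - 1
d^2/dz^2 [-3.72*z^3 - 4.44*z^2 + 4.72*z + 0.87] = -22.32*z - 8.88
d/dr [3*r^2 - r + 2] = 6*r - 1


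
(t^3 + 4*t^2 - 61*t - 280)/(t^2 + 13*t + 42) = (t^2 - 3*t - 40)/(t + 6)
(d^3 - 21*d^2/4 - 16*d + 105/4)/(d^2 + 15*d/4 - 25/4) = (d^2 - 4*d - 21)/(d + 5)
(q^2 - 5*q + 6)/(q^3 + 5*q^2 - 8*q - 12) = (q - 3)/(q^2 + 7*q + 6)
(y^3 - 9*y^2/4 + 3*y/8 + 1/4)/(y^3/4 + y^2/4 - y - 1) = (4*y^2 - y - 1/2)/(y^2 + 3*y + 2)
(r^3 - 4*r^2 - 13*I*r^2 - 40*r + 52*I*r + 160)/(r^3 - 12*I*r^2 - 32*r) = (r^2 - r*(4 + 5*I) + 20*I)/(r*(r - 4*I))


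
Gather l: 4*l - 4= 4*l - 4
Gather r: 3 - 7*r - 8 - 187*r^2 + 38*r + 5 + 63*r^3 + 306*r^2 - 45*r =63*r^3 + 119*r^2 - 14*r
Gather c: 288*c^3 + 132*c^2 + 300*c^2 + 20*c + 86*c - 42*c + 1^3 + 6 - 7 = 288*c^3 + 432*c^2 + 64*c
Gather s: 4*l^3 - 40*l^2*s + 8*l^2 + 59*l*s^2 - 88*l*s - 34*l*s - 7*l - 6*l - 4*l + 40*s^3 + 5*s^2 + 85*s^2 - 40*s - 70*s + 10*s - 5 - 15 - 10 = 4*l^3 + 8*l^2 - 17*l + 40*s^3 + s^2*(59*l + 90) + s*(-40*l^2 - 122*l - 100) - 30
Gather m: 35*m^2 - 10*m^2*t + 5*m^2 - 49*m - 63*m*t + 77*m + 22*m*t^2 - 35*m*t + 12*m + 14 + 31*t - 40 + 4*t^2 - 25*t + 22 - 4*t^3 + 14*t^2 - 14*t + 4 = m^2*(40 - 10*t) + m*(22*t^2 - 98*t + 40) - 4*t^3 + 18*t^2 - 8*t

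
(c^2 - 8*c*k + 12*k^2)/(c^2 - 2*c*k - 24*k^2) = (c - 2*k)/(c + 4*k)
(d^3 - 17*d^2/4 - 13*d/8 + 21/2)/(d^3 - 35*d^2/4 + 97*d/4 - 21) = (d + 3/2)/(d - 3)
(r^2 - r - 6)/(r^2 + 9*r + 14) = (r - 3)/(r + 7)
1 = 1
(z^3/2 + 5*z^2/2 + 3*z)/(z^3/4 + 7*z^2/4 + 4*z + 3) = 2*z/(z + 2)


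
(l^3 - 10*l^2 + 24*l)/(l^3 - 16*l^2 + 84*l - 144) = l/(l - 6)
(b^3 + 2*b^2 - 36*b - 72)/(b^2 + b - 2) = (b^2 - 36)/(b - 1)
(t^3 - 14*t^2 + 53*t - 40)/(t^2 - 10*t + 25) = (t^2 - 9*t + 8)/(t - 5)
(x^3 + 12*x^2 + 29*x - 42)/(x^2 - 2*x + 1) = (x^2 + 13*x + 42)/(x - 1)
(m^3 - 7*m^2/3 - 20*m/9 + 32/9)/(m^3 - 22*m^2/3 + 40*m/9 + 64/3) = (m - 1)/(m - 6)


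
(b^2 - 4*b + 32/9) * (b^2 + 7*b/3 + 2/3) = b^4 - 5*b^3/3 - 46*b^2/9 + 152*b/27 + 64/27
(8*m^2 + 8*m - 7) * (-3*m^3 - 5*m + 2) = -24*m^5 - 24*m^4 - 19*m^3 - 24*m^2 + 51*m - 14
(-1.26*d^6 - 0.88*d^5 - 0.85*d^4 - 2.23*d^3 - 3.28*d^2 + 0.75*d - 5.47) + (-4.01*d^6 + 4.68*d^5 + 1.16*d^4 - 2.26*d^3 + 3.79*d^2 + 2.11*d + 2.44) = -5.27*d^6 + 3.8*d^5 + 0.31*d^4 - 4.49*d^3 + 0.51*d^2 + 2.86*d - 3.03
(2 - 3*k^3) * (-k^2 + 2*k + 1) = 3*k^5 - 6*k^4 - 3*k^3 - 2*k^2 + 4*k + 2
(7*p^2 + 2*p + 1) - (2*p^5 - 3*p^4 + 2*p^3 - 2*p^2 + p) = -2*p^5 + 3*p^4 - 2*p^3 + 9*p^2 + p + 1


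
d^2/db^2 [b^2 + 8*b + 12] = 2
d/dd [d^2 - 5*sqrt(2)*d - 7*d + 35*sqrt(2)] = 2*d - 5*sqrt(2) - 7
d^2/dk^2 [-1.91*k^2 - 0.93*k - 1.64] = -3.82000000000000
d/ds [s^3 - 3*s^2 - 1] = 3*s*(s - 2)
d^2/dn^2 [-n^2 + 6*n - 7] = -2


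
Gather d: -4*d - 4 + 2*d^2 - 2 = 2*d^2 - 4*d - 6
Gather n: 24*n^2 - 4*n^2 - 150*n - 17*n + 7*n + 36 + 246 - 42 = 20*n^2 - 160*n + 240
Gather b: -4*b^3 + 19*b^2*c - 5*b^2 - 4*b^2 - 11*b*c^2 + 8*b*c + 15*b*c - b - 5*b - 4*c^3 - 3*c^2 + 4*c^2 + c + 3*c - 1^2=-4*b^3 + b^2*(19*c - 9) + b*(-11*c^2 + 23*c - 6) - 4*c^3 + c^2 + 4*c - 1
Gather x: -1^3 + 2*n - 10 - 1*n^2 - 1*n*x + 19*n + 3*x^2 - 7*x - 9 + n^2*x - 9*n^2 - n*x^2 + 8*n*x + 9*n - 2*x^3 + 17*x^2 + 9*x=-10*n^2 + 30*n - 2*x^3 + x^2*(20 - n) + x*(n^2 + 7*n + 2) - 20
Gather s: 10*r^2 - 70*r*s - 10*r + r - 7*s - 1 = 10*r^2 - 9*r + s*(-70*r - 7) - 1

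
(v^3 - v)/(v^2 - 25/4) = 4*v*(v^2 - 1)/(4*v^2 - 25)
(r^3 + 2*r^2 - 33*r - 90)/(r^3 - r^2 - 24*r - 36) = (r + 5)/(r + 2)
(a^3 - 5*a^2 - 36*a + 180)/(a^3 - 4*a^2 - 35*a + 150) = (a - 6)/(a - 5)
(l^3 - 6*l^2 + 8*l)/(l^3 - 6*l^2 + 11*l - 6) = l*(l - 4)/(l^2 - 4*l + 3)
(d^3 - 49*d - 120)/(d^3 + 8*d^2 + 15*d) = (d - 8)/d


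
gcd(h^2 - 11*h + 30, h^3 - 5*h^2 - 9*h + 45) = h - 5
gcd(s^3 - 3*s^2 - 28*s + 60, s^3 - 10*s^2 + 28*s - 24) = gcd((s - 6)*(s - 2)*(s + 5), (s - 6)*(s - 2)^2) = s^2 - 8*s + 12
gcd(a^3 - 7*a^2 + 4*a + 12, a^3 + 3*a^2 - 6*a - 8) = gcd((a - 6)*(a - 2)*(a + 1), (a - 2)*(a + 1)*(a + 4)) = a^2 - a - 2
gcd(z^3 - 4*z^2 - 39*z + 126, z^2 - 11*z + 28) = z - 7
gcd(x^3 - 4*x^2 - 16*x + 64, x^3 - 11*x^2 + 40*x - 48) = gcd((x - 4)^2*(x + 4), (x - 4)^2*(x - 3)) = x^2 - 8*x + 16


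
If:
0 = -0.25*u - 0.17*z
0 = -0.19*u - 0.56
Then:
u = -2.95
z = 4.33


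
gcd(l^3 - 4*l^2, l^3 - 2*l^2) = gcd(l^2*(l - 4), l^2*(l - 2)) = l^2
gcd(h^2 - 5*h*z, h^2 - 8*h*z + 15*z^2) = -h + 5*z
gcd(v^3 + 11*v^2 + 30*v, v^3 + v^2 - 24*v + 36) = v + 6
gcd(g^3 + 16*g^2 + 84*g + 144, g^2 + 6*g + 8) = g + 4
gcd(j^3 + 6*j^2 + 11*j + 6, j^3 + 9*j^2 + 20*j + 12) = j^2 + 3*j + 2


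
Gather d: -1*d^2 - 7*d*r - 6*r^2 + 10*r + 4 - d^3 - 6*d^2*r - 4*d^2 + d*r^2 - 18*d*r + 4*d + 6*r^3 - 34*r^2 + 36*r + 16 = -d^3 + d^2*(-6*r - 5) + d*(r^2 - 25*r + 4) + 6*r^3 - 40*r^2 + 46*r + 20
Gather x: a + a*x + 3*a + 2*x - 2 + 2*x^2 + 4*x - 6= 4*a + 2*x^2 + x*(a + 6) - 8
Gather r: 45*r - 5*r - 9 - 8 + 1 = 40*r - 16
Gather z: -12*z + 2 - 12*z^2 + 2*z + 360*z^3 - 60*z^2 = 360*z^3 - 72*z^2 - 10*z + 2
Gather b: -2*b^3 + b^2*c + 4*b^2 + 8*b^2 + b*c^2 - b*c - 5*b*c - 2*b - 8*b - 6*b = -2*b^3 + b^2*(c + 12) + b*(c^2 - 6*c - 16)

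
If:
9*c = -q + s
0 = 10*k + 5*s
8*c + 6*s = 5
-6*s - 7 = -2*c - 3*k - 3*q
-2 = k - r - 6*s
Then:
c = -43/76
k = -181/228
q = 1523/228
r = -1897/228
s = 181/114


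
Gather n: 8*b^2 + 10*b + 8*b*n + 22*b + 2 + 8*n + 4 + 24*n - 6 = 8*b^2 + 32*b + n*(8*b + 32)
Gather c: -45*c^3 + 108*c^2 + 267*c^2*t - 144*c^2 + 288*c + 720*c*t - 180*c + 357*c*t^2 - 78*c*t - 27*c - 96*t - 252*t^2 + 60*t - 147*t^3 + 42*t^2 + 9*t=-45*c^3 + c^2*(267*t - 36) + c*(357*t^2 + 642*t + 81) - 147*t^3 - 210*t^2 - 27*t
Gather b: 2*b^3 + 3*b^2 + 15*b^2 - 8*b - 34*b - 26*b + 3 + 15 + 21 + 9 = 2*b^3 + 18*b^2 - 68*b + 48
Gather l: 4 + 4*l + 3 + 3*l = 7*l + 7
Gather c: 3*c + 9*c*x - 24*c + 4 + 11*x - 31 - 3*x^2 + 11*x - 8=c*(9*x - 21) - 3*x^2 + 22*x - 35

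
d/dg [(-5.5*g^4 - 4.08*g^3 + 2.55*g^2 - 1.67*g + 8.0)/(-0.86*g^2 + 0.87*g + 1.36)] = (9.46*g^5 - 10.8462*g^4 - 37.0192*g^3 - 15.8641*g^2 + 20.696*g - 9.2312)/(0.7396*g^4 - 1.4964*g^3 - 1.5823*g^2 + 2.3664*g + 1.8496)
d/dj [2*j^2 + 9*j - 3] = 4*j + 9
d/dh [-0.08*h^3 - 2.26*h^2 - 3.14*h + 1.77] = -0.24*h^2 - 4.52*h - 3.14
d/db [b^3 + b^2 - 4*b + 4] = 3*b^2 + 2*b - 4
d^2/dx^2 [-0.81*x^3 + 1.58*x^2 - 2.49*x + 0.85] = 3.16 - 4.86*x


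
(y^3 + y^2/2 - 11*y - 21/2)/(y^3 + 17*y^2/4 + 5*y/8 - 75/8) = 4*(2*y^2 - 5*y - 7)/(8*y^2 + 10*y - 25)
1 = 1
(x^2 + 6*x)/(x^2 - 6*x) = (x + 6)/(x - 6)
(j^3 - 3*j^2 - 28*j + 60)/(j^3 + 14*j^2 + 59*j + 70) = (j^2 - 8*j + 12)/(j^2 + 9*j + 14)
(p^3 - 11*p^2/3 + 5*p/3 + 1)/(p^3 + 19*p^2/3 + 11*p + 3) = (p^2 - 4*p + 3)/(p^2 + 6*p + 9)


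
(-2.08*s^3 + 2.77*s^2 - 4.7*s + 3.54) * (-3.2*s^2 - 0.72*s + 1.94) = 6.656*s^5 - 7.3664*s^4 + 9.0104*s^3 - 2.5702*s^2 - 11.6668*s + 6.8676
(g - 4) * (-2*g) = -2*g^2 + 8*g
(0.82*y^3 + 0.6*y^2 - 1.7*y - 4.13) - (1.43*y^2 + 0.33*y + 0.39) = 0.82*y^3 - 0.83*y^2 - 2.03*y - 4.52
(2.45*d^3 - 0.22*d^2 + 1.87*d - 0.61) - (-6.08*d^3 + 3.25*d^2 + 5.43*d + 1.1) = 8.53*d^3 - 3.47*d^2 - 3.56*d - 1.71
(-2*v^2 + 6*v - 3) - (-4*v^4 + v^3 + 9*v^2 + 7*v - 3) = 4*v^4 - v^3 - 11*v^2 - v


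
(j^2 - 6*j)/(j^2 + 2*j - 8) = j*(j - 6)/(j^2 + 2*j - 8)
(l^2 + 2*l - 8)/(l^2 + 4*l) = (l - 2)/l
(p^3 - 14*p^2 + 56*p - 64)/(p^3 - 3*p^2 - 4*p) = (p^2 - 10*p + 16)/(p*(p + 1))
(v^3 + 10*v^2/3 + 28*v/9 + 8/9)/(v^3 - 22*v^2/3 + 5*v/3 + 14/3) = (3*v^2 + 8*v + 4)/(3*(v^2 - 8*v + 7))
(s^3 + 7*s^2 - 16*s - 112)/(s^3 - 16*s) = (s + 7)/s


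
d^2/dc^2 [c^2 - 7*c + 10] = 2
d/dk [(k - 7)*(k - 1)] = 2*k - 8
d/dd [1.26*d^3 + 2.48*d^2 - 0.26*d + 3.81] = 3.78*d^2 + 4.96*d - 0.26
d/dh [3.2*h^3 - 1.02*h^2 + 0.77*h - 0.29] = 9.6*h^2 - 2.04*h + 0.77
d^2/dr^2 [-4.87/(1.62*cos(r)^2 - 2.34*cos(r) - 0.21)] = (-51.123312*(1 - cos(r)^2)^2 + 55.383588*cos(r)^3 - 58.854924*cos(r)^2 - 108.374058*cos(r) + 107.769204)/(-1.62*cos(r)^2 + 2.34*cos(r) + 0.21)^3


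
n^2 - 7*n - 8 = (n - 8)*(n + 1)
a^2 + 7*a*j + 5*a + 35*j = (a + 5)*(a + 7*j)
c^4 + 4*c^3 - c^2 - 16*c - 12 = (c - 2)*(c + 1)*(c + 2)*(c + 3)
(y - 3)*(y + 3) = y^2 - 9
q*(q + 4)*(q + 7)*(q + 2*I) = q^4 + 11*q^3 + 2*I*q^3 + 28*q^2 + 22*I*q^2 + 56*I*q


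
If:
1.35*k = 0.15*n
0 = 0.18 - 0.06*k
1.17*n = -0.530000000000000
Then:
No Solution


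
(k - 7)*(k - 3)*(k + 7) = k^3 - 3*k^2 - 49*k + 147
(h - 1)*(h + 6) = h^2 + 5*h - 6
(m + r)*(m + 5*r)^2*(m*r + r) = m^4*r + 11*m^3*r^2 + m^3*r + 35*m^2*r^3 + 11*m^2*r^2 + 25*m*r^4 + 35*m*r^3 + 25*r^4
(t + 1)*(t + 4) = t^2 + 5*t + 4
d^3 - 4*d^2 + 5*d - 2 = (d - 2)*(d - 1)^2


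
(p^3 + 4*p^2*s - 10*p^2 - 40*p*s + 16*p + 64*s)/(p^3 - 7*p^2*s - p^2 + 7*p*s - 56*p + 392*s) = (p^2 + 4*p*s - 2*p - 8*s)/(p^2 - 7*p*s + 7*p - 49*s)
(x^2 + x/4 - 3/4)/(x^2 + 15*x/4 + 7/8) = 2*(4*x^2 + x - 3)/(8*x^2 + 30*x + 7)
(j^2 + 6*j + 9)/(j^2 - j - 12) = (j + 3)/(j - 4)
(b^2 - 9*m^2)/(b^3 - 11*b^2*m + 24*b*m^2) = (b + 3*m)/(b*(b - 8*m))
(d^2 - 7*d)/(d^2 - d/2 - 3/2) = 2*d*(7 - d)/(-2*d^2 + d + 3)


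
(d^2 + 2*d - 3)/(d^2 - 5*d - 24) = (d - 1)/(d - 8)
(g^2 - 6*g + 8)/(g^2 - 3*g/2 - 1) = 2*(g - 4)/(2*g + 1)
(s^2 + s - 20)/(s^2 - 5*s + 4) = (s + 5)/(s - 1)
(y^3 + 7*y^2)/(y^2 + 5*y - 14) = y^2/(y - 2)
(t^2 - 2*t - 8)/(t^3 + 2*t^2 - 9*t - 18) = (t - 4)/(t^2 - 9)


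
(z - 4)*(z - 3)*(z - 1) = z^3 - 8*z^2 + 19*z - 12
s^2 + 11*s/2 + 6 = (s + 3/2)*(s + 4)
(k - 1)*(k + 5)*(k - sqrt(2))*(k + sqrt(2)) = k^4 + 4*k^3 - 7*k^2 - 8*k + 10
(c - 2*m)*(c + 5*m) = c^2 + 3*c*m - 10*m^2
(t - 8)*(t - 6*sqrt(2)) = t^2 - 6*sqrt(2)*t - 8*t + 48*sqrt(2)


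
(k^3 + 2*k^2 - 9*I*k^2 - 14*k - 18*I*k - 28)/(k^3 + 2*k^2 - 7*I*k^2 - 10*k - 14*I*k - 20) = (k - 7*I)/(k - 5*I)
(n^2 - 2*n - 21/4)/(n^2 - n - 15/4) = (2*n - 7)/(2*n - 5)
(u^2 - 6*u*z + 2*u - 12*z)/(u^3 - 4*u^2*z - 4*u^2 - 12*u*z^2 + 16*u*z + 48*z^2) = (u + 2)/(u^2 + 2*u*z - 4*u - 8*z)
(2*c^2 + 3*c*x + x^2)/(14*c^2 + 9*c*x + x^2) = (c + x)/(7*c + x)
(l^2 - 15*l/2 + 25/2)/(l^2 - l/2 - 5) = (l - 5)/(l + 2)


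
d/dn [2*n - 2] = 2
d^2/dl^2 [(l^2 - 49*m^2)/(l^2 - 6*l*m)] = 6*m*(2*l^3 - 49*l^2*m + 294*l*m^2 - 588*m^3)/(l^3*(l^3 - 18*l^2*m + 108*l*m^2 - 216*m^3))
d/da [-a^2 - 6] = -2*a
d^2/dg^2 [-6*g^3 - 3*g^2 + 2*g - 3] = -36*g - 6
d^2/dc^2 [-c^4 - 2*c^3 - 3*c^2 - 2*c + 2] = -12*c^2 - 12*c - 6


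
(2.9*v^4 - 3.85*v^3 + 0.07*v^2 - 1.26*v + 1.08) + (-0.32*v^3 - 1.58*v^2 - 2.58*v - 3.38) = 2.9*v^4 - 4.17*v^3 - 1.51*v^2 - 3.84*v - 2.3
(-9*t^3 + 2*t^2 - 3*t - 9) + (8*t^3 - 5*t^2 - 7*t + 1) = -t^3 - 3*t^2 - 10*t - 8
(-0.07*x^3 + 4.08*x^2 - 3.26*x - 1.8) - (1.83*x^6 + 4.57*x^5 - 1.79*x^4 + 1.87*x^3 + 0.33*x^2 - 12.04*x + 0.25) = -1.83*x^6 - 4.57*x^5 + 1.79*x^4 - 1.94*x^3 + 3.75*x^2 + 8.78*x - 2.05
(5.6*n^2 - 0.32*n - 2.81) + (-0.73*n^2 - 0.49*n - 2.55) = 4.87*n^2 - 0.81*n - 5.36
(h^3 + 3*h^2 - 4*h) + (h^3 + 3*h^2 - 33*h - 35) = 2*h^3 + 6*h^2 - 37*h - 35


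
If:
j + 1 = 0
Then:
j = -1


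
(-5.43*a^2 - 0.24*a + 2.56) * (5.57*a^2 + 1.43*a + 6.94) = -30.2451*a^4 - 9.1017*a^3 - 23.7682*a^2 + 1.9952*a + 17.7664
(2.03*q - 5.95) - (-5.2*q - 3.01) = 7.23*q - 2.94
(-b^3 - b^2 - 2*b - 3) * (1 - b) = b^4 + b^2 + b - 3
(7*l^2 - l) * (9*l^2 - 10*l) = 63*l^4 - 79*l^3 + 10*l^2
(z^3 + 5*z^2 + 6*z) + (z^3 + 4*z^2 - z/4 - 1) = 2*z^3 + 9*z^2 + 23*z/4 - 1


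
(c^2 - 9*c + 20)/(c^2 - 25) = (c - 4)/(c + 5)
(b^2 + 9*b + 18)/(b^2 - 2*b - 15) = (b + 6)/(b - 5)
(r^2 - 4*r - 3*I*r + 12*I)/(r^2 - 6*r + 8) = (r - 3*I)/(r - 2)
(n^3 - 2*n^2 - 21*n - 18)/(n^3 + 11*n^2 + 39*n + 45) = (n^2 - 5*n - 6)/(n^2 + 8*n + 15)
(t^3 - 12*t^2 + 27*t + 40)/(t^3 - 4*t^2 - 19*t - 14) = (t^2 - 13*t + 40)/(t^2 - 5*t - 14)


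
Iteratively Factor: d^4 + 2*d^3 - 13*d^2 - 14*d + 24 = (d + 2)*(d^3 - 13*d + 12) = (d + 2)*(d + 4)*(d^2 - 4*d + 3) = (d - 1)*(d + 2)*(d + 4)*(d - 3)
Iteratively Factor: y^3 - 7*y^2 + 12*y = (y)*(y^2 - 7*y + 12) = y*(y - 4)*(y - 3)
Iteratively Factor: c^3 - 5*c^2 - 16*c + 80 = (c + 4)*(c^2 - 9*c + 20) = (c - 4)*(c + 4)*(c - 5)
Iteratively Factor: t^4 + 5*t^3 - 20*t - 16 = (t + 4)*(t^3 + t^2 - 4*t - 4) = (t + 2)*(t + 4)*(t^2 - t - 2) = (t + 1)*(t + 2)*(t + 4)*(t - 2)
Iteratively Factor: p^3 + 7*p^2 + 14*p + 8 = (p + 1)*(p^2 + 6*p + 8) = (p + 1)*(p + 4)*(p + 2)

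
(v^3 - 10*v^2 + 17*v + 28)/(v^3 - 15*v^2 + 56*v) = (v^2 - 3*v - 4)/(v*(v - 8))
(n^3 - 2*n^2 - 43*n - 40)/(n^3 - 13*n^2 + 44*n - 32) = (n^2 + 6*n + 5)/(n^2 - 5*n + 4)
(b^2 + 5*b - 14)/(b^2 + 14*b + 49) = (b - 2)/(b + 7)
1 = 1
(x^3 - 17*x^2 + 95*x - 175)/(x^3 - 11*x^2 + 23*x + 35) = (x - 5)/(x + 1)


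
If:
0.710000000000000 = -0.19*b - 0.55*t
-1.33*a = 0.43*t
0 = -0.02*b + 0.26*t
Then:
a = 0.08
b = -3.06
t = -0.24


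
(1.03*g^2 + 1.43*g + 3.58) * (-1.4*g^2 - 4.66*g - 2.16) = -1.442*g^4 - 6.8018*g^3 - 13.9006*g^2 - 19.7716*g - 7.7328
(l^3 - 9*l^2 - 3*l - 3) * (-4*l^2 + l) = -4*l^5 + 37*l^4 + 3*l^3 + 9*l^2 - 3*l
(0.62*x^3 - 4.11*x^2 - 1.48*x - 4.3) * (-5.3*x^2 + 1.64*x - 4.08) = -3.286*x^5 + 22.7998*x^4 - 1.426*x^3 + 37.1316*x^2 - 1.0136*x + 17.544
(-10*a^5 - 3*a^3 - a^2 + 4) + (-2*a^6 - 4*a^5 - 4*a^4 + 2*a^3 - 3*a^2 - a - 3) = -2*a^6 - 14*a^5 - 4*a^4 - a^3 - 4*a^2 - a + 1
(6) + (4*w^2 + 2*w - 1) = 4*w^2 + 2*w + 5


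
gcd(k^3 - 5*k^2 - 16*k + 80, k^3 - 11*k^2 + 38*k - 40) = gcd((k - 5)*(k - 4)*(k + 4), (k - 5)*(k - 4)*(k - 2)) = k^2 - 9*k + 20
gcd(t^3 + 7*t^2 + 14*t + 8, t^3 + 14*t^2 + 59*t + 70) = t + 2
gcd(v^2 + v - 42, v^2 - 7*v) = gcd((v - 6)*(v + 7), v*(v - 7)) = 1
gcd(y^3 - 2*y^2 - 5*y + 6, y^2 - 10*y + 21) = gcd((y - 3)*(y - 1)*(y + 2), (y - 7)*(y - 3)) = y - 3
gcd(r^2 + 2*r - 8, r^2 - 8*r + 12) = r - 2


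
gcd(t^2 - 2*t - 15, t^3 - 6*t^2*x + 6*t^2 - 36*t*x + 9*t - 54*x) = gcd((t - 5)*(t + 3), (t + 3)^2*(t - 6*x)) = t + 3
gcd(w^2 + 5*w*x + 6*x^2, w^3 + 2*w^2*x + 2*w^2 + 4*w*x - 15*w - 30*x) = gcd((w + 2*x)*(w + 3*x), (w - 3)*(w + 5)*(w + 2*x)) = w + 2*x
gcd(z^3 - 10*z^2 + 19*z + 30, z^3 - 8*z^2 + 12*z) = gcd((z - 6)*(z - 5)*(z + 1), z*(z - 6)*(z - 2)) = z - 6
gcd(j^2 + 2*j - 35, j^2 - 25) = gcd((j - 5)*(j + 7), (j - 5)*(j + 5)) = j - 5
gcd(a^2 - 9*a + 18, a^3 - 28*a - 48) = a - 6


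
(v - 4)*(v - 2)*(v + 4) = v^3 - 2*v^2 - 16*v + 32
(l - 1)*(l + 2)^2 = l^3 + 3*l^2 - 4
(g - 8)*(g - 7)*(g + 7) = g^3 - 8*g^2 - 49*g + 392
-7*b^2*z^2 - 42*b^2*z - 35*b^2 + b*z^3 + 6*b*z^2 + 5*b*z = (-7*b + z)*(z + 5)*(b*z + b)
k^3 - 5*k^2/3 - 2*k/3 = k*(k - 2)*(k + 1/3)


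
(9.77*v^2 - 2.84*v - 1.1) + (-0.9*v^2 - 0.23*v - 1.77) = 8.87*v^2 - 3.07*v - 2.87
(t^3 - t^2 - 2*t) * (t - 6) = t^4 - 7*t^3 + 4*t^2 + 12*t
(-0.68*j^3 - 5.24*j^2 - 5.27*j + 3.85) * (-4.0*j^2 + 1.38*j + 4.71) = 2.72*j^5 + 20.0216*j^4 + 10.646*j^3 - 47.353*j^2 - 19.5087*j + 18.1335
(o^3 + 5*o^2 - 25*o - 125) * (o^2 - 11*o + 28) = o^5 - 6*o^4 - 52*o^3 + 290*o^2 + 675*o - 3500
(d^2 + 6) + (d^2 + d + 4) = 2*d^2 + d + 10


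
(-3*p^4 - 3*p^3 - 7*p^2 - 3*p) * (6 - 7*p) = 21*p^5 + 3*p^4 + 31*p^3 - 21*p^2 - 18*p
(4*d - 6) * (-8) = 48 - 32*d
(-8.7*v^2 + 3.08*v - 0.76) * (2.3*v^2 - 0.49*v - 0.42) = -20.01*v^4 + 11.347*v^3 + 0.396799999999999*v^2 - 0.9212*v + 0.3192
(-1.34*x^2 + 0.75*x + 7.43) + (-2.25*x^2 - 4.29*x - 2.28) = -3.59*x^2 - 3.54*x + 5.15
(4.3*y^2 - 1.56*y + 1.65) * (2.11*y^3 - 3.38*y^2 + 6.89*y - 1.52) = 9.073*y^5 - 17.8256*y^4 + 38.3813*y^3 - 22.8614*y^2 + 13.7397*y - 2.508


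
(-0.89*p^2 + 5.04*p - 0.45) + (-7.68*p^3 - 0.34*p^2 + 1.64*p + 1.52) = -7.68*p^3 - 1.23*p^2 + 6.68*p + 1.07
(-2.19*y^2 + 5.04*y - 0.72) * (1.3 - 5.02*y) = 10.9938*y^3 - 28.1478*y^2 + 10.1664*y - 0.936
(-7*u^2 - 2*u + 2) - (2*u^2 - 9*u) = -9*u^2 + 7*u + 2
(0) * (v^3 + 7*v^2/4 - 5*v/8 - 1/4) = 0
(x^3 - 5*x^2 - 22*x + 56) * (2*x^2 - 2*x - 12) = 2*x^5 - 12*x^4 - 46*x^3 + 216*x^2 + 152*x - 672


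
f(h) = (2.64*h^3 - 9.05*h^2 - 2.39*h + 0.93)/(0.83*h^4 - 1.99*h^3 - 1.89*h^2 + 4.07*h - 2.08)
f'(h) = (7.92*h^2 - 18.1*h - 2.39)/(0.83*h^4 - 1.99*h^3 - 1.89*h^2 + 4.07*h - 2.08) + (-3.32*h^3 + 5.97*h^2 + 3.78*h - 4.07)*(2.64*h^3 - 9.05*h^2 - 2.39*h + 0.93)/(0.83*h^4 - 1.99*h^3 - 1.89*h^2 + 4.07*h - 2.08)^2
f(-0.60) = 0.31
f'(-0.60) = -2.19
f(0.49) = 2.90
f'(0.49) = 17.59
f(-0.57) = 0.25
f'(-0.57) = -2.10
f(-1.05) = 1.87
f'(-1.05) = -5.82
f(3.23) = -0.84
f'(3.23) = 3.86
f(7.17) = 0.35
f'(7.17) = -0.03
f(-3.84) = -1.10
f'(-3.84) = -0.40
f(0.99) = 7.47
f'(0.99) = -4.49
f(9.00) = 0.30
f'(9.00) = -0.03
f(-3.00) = -1.61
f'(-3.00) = -0.93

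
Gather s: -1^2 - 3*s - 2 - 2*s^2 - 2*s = -2*s^2 - 5*s - 3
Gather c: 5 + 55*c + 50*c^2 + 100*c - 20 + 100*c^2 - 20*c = 150*c^2 + 135*c - 15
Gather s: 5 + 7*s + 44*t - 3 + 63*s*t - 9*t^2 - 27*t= s*(63*t + 7) - 9*t^2 + 17*t + 2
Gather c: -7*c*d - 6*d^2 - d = -7*c*d - 6*d^2 - d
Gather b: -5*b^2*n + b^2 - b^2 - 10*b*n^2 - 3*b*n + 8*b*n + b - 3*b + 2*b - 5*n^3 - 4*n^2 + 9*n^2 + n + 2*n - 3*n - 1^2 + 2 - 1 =-5*b^2*n + b*(-10*n^2 + 5*n) - 5*n^3 + 5*n^2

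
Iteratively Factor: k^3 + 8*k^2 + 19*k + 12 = (k + 3)*(k^2 + 5*k + 4) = (k + 3)*(k + 4)*(k + 1)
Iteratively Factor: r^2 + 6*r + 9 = (r + 3)*(r + 3)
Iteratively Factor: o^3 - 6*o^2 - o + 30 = (o + 2)*(o^2 - 8*o + 15) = (o - 3)*(o + 2)*(o - 5)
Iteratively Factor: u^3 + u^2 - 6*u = (u - 2)*(u^2 + 3*u) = u*(u - 2)*(u + 3)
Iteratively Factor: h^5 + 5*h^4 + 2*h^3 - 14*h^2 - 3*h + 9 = (h - 1)*(h^4 + 6*h^3 + 8*h^2 - 6*h - 9) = (h - 1)*(h + 3)*(h^3 + 3*h^2 - h - 3) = (h - 1)^2*(h + 3)*(h^2 + 4*h + 3) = (h - 1)^2*(h + 3)^2*(h + 1)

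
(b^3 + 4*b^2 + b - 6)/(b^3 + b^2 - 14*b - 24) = (b - 1)/(b - 4)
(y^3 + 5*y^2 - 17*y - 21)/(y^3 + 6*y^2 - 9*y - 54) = (y^2 + 8*y + 7)/(y^2 + 9*y + 18)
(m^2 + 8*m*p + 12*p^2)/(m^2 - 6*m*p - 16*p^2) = (-m - 6*p)/(-m + 8*p)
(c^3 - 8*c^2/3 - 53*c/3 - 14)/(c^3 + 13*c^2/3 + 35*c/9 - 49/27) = 9*(c^2 - 5*c - 6)/(9*c^2 + 18*c - 7)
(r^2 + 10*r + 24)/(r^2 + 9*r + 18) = (r + 4)/(r + 3)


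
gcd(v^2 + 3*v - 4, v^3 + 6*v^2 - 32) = v + 4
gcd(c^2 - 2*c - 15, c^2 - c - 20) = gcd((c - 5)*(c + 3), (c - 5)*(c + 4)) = c - 5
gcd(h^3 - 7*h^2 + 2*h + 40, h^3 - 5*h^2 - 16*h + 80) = h^2 - 9*h + 20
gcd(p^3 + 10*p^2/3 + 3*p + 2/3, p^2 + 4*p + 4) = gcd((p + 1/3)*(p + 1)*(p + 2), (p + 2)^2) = p + 2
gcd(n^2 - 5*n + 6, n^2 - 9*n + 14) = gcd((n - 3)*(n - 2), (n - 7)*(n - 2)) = n - 2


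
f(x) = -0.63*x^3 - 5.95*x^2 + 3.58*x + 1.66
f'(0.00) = 3.58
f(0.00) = 1.66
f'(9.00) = -256.61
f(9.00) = -907.34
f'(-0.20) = 5.88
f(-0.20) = 0.71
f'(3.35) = -57.50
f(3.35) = -76.81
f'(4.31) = -82.82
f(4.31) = -143.88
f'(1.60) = -20.30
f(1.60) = -10.42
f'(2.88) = -46.37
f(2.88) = -52.43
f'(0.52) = -3.12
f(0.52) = 1.82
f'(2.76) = -43.66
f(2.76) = -47.03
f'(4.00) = -74.26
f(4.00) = -119.54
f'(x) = -1.89*x^2 - 11.9*x + 3.58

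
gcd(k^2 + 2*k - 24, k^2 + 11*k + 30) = k + 6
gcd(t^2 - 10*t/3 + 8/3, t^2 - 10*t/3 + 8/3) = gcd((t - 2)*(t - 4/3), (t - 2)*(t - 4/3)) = t^2 - 10*t/3 + 8/3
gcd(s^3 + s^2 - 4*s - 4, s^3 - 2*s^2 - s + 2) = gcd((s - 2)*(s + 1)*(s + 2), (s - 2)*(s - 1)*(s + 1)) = s^2 - s - 2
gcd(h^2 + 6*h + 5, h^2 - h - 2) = h + 1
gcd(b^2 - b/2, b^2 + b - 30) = 1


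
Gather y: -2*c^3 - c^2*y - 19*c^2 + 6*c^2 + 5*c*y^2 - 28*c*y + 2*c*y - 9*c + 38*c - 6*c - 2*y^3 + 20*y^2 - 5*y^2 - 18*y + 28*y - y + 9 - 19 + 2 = -2*c^3 - 13*c^2 + 23*c - 2*y^3 + y^2*(5*c + 15) + y*(-c^2 - 26*c + 9) - 8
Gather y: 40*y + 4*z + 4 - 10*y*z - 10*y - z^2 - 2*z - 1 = y*(30 - 10*z) - z^2 + 2*z + 3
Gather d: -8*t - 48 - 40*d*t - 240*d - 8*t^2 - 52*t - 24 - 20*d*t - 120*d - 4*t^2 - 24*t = d*(-60*t - 360) - 12*t^2 - 84*t - 72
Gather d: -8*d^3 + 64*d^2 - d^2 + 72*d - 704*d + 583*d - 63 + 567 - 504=-8*d^3 + 63*d^2 - 49*d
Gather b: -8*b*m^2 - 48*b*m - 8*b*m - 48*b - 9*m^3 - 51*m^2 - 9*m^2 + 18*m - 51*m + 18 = b*(-8*m^2 - 56*m - 48) - 9*m^3 - 60*m^2 - 33*m + 18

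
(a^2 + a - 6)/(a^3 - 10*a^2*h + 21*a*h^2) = (a^2 + a - 6)/(a*(a^2 - 10*a*h + 21*h^2))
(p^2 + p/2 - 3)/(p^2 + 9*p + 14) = (p - 3/2)/(p + 7)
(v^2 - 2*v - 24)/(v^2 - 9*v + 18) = (v + 4)/(v - 3)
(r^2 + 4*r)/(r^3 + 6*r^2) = (r + 4)/(r*(r + 6))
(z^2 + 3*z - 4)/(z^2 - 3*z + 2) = (z + 4)/(z - 2)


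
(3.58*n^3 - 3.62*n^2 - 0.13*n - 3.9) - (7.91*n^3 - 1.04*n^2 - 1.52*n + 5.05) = -4.33*n^3 - 2.58*n^2 + 1.39*n - 8.95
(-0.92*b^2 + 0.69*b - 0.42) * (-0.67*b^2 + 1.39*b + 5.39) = 0.6164*b^4 - 1.7411*b^3 - 3.7183*b^2 + 3.1353*b - 2.2638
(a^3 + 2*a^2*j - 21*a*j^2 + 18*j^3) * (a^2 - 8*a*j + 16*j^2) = a^5 - 6*a^4*j - 21*a^3*j^2 + 218*a^2*j^3 - 480*a*j^4 + 288*j^5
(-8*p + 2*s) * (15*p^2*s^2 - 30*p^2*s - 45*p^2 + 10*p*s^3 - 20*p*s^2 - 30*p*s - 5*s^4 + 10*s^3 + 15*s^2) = -120*p^3*s^2 + 240*p^3*s + 360*p^3 - 50*p^2*s^3 + 100*p^2*s^2 + 150*p^2*s + 60*p*s^4 - 120*p*s^3 - 180*p*s^2 - 10*s^5 + 20*s^4 + 30*s^3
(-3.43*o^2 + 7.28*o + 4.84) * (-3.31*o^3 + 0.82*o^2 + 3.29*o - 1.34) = 11.3533*o^5 - 26.9094*o^4 - 21.3355*o^3 + 32.5162*o^2 + 6.1684*o - 6.4856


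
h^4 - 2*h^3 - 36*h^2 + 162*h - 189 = (h - 3)^3*(h + 7)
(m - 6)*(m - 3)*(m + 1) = m^3 - 8*m^2 + 9*m + 18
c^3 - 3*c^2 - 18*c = c*(c - 6)*(c + 3)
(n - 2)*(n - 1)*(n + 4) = n^3 + n^2 - 10*n + 8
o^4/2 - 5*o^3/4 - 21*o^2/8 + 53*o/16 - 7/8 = (o/2 + 1)*(o - 7/2)*(o - 1/2)^2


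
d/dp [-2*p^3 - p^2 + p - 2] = -6*p^2 - 2*p + 1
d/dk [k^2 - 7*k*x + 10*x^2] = 2*k - 7*x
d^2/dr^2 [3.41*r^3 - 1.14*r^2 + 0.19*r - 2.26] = 20.46*r - 2.28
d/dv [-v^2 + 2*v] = 2 - 2*v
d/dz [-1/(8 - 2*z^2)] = -z/(z^2 - 4)^2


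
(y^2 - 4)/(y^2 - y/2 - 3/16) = 16*(4 - y^2)/(-16*y^2 + 8*y + 3)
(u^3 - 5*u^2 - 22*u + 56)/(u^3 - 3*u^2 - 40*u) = (-u^3 + 5*u^2 + 22*u - 56)/(u*(-u^2 + 3*u + 40))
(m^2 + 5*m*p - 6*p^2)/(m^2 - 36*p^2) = (-m + p)/(-m + 6*p)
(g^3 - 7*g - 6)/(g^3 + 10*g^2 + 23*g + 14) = (g - 3)/(g + 7)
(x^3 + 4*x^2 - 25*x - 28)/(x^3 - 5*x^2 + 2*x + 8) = (x + 7)/(x - 2)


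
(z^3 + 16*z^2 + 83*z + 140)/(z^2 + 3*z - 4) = (z^2 + 12*z + 35)/(z - 1)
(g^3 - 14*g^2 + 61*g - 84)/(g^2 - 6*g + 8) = (g^2 - 10*g + 21)/(g - 2)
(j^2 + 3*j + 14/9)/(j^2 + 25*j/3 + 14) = (j + 2/3)/(j + 6)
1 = 1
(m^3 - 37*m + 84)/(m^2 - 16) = (m^2 + 4*m - 21)/(m + 4)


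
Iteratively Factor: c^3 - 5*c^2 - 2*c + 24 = (c - 3)*(c^2 - 2*c - 8) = (c - 4)*(c - 3)*(c + 2)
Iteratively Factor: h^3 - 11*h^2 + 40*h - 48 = (h - 3)*(h^2 - 8*h + 16) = (h - 4)*(h - 3)*(h - 4)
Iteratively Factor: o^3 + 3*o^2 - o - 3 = (o - 1)*(o^2 + 4*o + 3) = (o - 1)*(o + 3)*(o + 1)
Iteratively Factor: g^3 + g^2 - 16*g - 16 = (g - 4)*(g^2 + 5*g + 4) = (g - 4)*(g + 1)*(g + 4)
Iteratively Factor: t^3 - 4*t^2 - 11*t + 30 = (t - 2)*(t^2 - 2*t - 15) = (t - 5)*(t - 2)*(t + 3)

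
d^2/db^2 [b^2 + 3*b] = 2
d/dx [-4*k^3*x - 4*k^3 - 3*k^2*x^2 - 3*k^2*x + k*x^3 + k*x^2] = k*(-4*k^2 - 6*k*x - 3*k + 3*x^2 + 2*x)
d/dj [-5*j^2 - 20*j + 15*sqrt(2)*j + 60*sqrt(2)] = -10*j - 20 + 15*sqrt(2)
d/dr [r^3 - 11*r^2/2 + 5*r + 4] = 3*r^2 - 11*r + 5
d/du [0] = 0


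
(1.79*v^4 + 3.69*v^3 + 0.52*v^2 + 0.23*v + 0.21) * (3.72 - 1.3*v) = -2.327*v^5 + 1.8618*v^4 + 13.0508*v^3 + 1.6354*v^2 + 0.5826*v + 0.7812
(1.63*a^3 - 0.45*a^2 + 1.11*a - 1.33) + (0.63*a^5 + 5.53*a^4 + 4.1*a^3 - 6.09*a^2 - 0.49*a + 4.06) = 0.63*a^5 + 5.53*a^4 + 5.73*a^3 - 6.54*a^2 + 0.62*a + 2.73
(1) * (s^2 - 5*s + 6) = s^2 - 5*s + 6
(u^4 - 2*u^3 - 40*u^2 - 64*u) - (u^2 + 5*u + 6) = u^4 - 2*u^3 - 41*u^2 - 69*u - 6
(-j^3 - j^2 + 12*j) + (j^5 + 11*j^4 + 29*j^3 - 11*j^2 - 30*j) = j^5 + 11*j^4 + 28*j^3 - 12*j^2 - 18*j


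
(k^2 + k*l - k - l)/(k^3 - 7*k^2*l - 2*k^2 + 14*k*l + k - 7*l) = (k + l)/(k^2 - 7*k*l - k + 7*l)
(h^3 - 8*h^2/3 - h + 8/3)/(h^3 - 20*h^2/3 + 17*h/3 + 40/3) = (h - 1)/(h - 5)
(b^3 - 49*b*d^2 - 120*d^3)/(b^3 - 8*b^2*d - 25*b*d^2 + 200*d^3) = (b + 3*d)/(b - 5*d)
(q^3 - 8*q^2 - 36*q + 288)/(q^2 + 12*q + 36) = (q^2 - 14*q + 48)/(q + 6)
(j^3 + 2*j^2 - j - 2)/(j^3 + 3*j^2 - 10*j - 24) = (j^2 - 1)/(j^2 + j - 12)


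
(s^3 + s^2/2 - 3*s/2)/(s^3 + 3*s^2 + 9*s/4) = 2*(s - 1)/(2*s + 3)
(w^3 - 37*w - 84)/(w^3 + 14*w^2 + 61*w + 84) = (w - 7)/(w + 7)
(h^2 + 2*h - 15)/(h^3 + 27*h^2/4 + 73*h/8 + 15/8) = 8*(h - 3)/(8*h^2 + 14*h + 3)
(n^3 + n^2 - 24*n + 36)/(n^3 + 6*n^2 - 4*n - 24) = (n - 3)/(n + 2)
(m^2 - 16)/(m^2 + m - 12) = (m - 4)/(m - 3)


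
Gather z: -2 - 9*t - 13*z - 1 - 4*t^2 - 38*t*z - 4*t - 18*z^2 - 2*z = -4*t^2 - 13*t - 18*z^2 + z*(-38*t - 15) - 3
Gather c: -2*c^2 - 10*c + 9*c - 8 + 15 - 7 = -2*c^2 - c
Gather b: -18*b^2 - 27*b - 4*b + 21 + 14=-18*b^2 - 31*b + 35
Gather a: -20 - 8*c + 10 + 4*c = -4*c - 10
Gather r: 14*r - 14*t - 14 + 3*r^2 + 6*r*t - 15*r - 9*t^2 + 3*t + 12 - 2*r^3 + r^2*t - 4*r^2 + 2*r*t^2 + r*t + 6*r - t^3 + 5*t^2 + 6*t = -2*r^3 + r^2*(t - 1) + r*(2*t^2 + 7*t + 5) - t^3 - 4*t^2 - 5*t - 2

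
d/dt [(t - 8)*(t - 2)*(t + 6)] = 3*t^2 - 8*t - 44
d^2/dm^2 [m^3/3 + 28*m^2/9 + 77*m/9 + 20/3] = 2*m + 56/9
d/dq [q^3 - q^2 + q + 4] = 3*q^2 - 2*q + 1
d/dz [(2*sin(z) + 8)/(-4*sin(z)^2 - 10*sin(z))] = 2*(cos(z) + 8/tan(z) + 10*cos(z)/sin(z)^2)/(2*sin(z) + 5)^2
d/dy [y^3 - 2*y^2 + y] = 3*y^2 - 4*y + 1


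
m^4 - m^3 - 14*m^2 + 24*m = m*(m - 3)*(m - 2)*(m + 4)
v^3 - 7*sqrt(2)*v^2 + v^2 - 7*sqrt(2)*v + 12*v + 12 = (v + 1)*(v - 6*sqrt(2))*(v - sqrt(2))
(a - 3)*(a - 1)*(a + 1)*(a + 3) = a^4 - 10*a^2 + 9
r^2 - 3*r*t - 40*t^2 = (r - 8*t)*(r + 5*t)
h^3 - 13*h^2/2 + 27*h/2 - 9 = (h - 3)*(h - 2)*(h - 3/2)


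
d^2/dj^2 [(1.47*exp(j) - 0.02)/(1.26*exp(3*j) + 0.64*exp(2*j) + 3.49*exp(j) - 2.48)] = (9.33508800000001*exp(6*j) + 3.270456*exp(5*j) - 25.432008*exp(4*j) + 56.222872*exp(3*j) + 13.302624*exp(2*j) + 12.352566*exp(j) + 8.867984)*exp(j)/(2.000376*exp(9*j) + 3.048192*exp(8*j) + 18.17046*exp(7*j) + 5.336416*exp(6*j) + 38.330058*exp(5*j) - 45.094944*exp(4*j) + 32.521093*exp(3*j) - 78.811176*exp(2*j) + 64.394688*exp(j) - 15.252992)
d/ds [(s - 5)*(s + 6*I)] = 2*s - 5 + 6*I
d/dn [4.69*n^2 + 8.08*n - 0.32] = 9.38*n + 8.08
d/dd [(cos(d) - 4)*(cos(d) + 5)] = -sin(d) - sin(2*d)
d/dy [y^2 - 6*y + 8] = 2*y - 6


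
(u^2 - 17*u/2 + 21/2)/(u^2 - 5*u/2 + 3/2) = (u - 7)/(u - 1)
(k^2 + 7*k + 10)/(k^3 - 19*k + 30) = (k + 2)/(k^2 - 5*k + 6)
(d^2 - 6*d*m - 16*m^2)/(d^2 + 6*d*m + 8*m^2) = (d - 8*m)/(d + 4*m)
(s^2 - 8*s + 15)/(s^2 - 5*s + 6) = (s - 5)/(s - 2)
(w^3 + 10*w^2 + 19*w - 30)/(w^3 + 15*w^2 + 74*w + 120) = (w - 1)/(w + 4)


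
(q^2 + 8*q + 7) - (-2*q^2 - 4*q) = 3*q^2 + 12*q + 7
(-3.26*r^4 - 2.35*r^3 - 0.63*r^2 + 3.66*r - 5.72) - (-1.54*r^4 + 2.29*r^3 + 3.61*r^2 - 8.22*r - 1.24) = -1.72*r^4 - 4.64*r^3 - 4.24*r^2 + 11.88*r - 4.48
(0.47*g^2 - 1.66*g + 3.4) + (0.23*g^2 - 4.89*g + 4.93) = 0.7*g^2 - 6.55*g + 8.33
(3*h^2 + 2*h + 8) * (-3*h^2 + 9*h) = -9*h^4 + 21*h^3 - 6*h^2 + 72*h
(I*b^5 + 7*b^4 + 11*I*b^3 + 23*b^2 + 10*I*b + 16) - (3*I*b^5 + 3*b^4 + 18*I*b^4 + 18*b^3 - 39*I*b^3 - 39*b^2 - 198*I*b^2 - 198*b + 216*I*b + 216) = -2*I*b^5 + 4*b^4 - 18*I*b^4 - 18*b^3 + 50*I*b^3 + 62*b^2 + 198*I*b^2 + 198*b - 206*I*b - 200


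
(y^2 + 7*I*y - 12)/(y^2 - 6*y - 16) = (-y^2 - 7*I*y + 12)/(-y^2 + 6*y + 16)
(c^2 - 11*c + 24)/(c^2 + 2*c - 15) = (c - 8)/(c + 5)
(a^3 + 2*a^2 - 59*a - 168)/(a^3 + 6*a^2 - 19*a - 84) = (a - 8)/(a - 4)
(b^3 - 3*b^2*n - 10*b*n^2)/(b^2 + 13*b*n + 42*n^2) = b*(b^2 - 3*b*n - 10*n^2)/(b^2 + 13*b*n + 42*n^2)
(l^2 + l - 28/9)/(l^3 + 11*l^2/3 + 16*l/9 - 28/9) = (3*l - 4)/(3*l^2 + 4*l - 4)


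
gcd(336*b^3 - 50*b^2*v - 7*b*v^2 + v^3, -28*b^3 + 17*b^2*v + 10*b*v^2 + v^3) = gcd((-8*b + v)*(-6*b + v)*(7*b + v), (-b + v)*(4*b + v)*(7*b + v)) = 7*b + v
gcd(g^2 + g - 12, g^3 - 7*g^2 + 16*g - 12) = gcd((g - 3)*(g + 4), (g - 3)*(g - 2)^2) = g - 3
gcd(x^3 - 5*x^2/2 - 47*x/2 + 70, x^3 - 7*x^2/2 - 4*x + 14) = x - 7/2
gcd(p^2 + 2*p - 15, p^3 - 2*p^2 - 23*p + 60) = p^2 + 2*p - 15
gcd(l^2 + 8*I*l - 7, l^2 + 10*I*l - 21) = l + 7*I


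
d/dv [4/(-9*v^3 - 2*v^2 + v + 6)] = 4*(27*v^2 + 4*v - 1)/(9*v^3 + 2*v^2 - v - 6)^2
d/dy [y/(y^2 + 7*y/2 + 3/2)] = 2*(3 - 2*y^2)/(4*y^4 + 28*y^3 + 61*y^2 + 42*y + 9)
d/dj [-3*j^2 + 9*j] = 9 - 6*j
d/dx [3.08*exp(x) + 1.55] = 3.08*exp(x)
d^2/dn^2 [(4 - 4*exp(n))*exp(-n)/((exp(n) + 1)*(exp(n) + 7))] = 4*(-4*exp(5*n) - 15*exp(4*n) + 52*exp(3*n) + 326*exp(2*n) + 168*exp(n) + 49)*exp(-n)/(exp(6*n) + 24*exp(5*n) + 213*exp(4*n) + 848*exp(3*n) + 1491*exp(2*n) + 1176*exp(n) + 343)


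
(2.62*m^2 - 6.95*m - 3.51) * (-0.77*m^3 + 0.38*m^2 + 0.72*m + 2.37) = -2.0174*m^5 + 6.3471*m^4 + 1.9481*m^3 - 0.128399999999999*m^2 - 18.9987*m - 8.3187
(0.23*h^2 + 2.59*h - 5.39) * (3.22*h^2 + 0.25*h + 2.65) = 0.7406*h^4 + 8.3973*h^3 - 16.0988*h^2 + 5.516*h - 14.2835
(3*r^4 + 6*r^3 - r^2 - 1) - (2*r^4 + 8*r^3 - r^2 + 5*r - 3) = r^4 - 2*r^3 - 5*r + 2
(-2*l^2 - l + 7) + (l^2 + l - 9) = -l^2 - 2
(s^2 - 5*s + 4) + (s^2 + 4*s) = 2*s^2 - s + 4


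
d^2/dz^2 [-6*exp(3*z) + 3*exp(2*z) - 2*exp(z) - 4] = (-54*exp(2*z) + 12*exp(z) - 2)*exp(z)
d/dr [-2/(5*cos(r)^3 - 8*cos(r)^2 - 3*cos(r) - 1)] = 2*(-15*cos(r)^2 + 16*cos(r) + 3)*sin(r)/(-5*cos(r)^3 + 8*cos(r)^2 + 3*cos(r) + 1)^2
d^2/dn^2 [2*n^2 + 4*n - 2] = 4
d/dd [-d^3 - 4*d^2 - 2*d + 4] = -3*d^2 - 8*d - 2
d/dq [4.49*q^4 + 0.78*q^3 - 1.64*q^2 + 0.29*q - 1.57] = 17.96*q^3 + 2.34*q^2 - 3.28*q + 0.29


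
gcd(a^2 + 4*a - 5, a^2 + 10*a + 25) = a + 5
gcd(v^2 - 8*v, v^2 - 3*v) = v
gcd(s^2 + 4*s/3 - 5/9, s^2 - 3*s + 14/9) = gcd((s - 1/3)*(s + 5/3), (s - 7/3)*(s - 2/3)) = 1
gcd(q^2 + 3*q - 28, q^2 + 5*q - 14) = q + 7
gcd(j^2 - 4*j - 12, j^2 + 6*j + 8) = j + 2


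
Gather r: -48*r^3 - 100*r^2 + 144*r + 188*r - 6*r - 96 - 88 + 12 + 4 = -48*r^3 - 100*r^2 + 326*r - 168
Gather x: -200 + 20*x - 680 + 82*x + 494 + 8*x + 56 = 110*x - 330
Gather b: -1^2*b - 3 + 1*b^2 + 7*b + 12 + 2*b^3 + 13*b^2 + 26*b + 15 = 2*b^3 + 14*b^2 + 32*b + 24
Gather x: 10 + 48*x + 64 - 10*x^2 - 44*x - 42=-10*x^2 + 4*x + 32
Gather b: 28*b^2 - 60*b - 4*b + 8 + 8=28*b^2 - 64*b + 16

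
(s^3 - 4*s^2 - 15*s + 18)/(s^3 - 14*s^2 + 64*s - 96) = (s^2 + 2*s - 3)/(s^2 - 8*s + 16)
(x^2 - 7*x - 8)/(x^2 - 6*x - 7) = (x - 8)/(x - 7)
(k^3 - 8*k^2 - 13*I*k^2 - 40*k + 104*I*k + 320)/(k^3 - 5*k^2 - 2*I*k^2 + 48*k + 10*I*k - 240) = (k^2 - k*(8 + 5*I) + 40*I)/(k^2 + k*(-5 + 6*I) - 30*I)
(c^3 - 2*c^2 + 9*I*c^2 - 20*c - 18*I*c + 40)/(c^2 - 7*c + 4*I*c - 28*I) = (c^2 + c*(-2 + 5*I) - 10*I)/(c - 7)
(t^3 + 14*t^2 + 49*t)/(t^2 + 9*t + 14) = t*(t + 7)/(t + 2)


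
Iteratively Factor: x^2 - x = (x - 1)*(x)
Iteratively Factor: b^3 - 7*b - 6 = (b + 1)*(b^2 - b - 6) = (b + 1)*(b + 2)*(b - 3)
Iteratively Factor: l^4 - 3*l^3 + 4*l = (l)*(l^3 - 3*l^2 + 4) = l*(l + 1)*(l^2 - 4*l + 4) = l*(l - 2)*(l + 1)*(l - 2)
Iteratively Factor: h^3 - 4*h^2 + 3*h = (h - 1)*(h^2 - 3*h) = (h - 3)*(h - 1)*(h)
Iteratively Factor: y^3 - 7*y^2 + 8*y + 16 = (y + 1)*(y^2 - 8*y + 16) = (y - 4)*(y + 1)*(y - 4)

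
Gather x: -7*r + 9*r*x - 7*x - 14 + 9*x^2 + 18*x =-7*r + 9*x^2 + x*(9*r + 11) - 14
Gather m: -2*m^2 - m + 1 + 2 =-2*m^2 - m + 3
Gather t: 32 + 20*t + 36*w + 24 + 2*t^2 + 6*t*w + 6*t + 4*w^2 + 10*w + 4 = 2*t^2 + t*(6*w + 26) + 4*w^2 + 46*w + 60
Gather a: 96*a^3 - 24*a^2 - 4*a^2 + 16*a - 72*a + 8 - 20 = 96*a^3 - 28*a^2 - 56*a - 12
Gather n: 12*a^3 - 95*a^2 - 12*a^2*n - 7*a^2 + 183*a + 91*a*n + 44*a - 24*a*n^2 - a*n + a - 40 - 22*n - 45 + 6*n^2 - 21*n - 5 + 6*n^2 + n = 12*a^3 - 102*a^2 + 228*a + n^2*(12 - 24*a) + n*(-12*a^2 + 90*a - 42) - 90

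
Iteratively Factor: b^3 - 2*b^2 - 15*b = (b - 5)*(b^2 + 3*b) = b*(b - 5)*(b + 3)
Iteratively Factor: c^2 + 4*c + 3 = (c + 1)*(c + 3)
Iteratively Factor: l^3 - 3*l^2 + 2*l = (l - 1)*(l^2 - 2*l) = (l - 2)*(l - 1)*(l)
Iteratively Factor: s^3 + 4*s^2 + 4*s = (s + 2)*(s^2 + 2*s) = (s + 2)^2*(s)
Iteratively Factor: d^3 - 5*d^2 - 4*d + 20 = (d + 2)*(d^2 - 7*d + 10) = (d - 2)*(d + 2)*(d - 5)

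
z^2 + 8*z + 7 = (z + 1)*(z + 7)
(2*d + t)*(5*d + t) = 10*d^2 + 7*d*t + t^2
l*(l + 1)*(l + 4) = l^3 + 5*l^2 + 4*l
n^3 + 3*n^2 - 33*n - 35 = (n - 5)*(n + 1)*(n + 7)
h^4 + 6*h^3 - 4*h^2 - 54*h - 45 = (h - 3)*(h + 1)*(h + 3)*(h + 5)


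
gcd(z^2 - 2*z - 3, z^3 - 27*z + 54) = z - 3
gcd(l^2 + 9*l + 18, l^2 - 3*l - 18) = l + 3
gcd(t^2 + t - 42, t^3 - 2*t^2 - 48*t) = 1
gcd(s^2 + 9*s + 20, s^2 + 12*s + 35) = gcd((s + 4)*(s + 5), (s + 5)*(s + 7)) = s + 5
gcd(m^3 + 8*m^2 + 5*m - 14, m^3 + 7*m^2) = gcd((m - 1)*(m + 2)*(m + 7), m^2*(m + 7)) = m + 7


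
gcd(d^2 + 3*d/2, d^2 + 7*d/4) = d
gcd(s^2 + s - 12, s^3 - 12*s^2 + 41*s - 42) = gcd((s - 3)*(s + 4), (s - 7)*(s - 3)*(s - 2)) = s - 3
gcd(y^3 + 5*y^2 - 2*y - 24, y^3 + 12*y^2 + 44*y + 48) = y + 4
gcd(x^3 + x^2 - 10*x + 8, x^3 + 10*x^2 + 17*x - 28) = x^2 + 3*x - 4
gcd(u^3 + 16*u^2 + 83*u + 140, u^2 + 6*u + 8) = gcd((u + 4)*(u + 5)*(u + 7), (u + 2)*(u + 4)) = u + 4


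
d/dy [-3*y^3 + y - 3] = 1 - 9*y^2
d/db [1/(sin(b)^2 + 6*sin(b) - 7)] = -2*(sin(b) + 3)*cos(b)/(sin(b)^2 + 6*sin(b) - 7)^2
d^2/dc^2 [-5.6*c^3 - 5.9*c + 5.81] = -33.6*c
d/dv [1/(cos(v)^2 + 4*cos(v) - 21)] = 2*(cos(v) + 2)*sin(v)/(cos(v)^2 + 4*cos(v) - 21)^2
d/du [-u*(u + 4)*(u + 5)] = -3*u^2 - 18*u - 20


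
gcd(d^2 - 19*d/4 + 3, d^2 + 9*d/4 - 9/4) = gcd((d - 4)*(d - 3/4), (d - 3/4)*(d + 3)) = d - 3/4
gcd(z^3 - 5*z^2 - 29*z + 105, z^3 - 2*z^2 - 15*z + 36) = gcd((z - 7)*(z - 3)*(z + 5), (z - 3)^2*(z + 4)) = z - 3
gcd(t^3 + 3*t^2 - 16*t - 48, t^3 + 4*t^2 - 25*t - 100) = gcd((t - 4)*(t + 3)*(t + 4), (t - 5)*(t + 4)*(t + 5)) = t + 4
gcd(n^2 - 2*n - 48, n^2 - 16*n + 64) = n - 8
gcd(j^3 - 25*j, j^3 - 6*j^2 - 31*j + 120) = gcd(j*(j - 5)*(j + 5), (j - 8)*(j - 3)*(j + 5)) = j + 5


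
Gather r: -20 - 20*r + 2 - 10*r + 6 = -30*r - 12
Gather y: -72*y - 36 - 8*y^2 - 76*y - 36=-8*y^2 - 148*y - 72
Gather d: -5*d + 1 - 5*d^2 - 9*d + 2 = -5*d^2 - 14*d + 3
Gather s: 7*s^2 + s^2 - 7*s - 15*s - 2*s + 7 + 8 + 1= 8*s^2 - 24*s + 16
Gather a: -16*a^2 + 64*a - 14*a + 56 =-16*a^2 + 50*a + 56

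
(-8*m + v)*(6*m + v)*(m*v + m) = -48*m^3*v - 48*m^3 - 2*m^2*v^2 - 2*m^2*v + m*v^3 + m*v^2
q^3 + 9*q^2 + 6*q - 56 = (q - 2)*(q + 4)*(q + 7)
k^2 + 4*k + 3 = (k + 1)*(k + 3)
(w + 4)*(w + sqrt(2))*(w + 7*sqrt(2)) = w^3 + 4*w^2 + 8*sqrt(2)*w^2 + 14*w + 32*sqrt(2)*w + 56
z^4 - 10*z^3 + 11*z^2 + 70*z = z*(z - 7)*(z - 5)*(z + 2)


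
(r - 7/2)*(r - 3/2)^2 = r^3 - 13*r^2/2 + 51*r/4 - 63/8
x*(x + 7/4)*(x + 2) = x^3 + 15*x^2/4 + 7*x/2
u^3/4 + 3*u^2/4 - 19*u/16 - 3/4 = (u/4 + 1)*(u - 3/2)*(u + 1/2)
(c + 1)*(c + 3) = c^2 + 4*c + 3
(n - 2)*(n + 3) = n^2 + n - 6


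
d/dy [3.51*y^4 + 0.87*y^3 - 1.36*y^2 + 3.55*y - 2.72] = 14.04*y^3 + 2.61*y^2 - 2.72*y + 3.55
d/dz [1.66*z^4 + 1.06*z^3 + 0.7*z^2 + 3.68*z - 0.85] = 6.64*z^3 + 3.18*z^2 + 1.4*z + 3.68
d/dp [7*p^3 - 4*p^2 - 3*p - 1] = 21*p^2 - 8*p - 3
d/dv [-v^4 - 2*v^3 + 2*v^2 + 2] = 2*v*(-2*v^2 - 3*v + 2)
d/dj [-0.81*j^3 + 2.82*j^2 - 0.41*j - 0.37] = -2.43*j^2 + 5.64*j - 0.41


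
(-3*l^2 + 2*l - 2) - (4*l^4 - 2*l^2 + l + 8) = -4*l^4 - l^2 + l - 10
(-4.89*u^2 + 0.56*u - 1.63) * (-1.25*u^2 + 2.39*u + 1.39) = 6.1125*u^4 - 12.3871*u^3 - 3.4212*u^2 - 3.1173*u - 2.2657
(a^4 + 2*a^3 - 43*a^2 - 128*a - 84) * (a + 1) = a^5 + 3*a^4 - 41*a^3 - 171*a^2 - 212*a - 84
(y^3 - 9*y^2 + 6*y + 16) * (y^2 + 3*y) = y^5 - 6*y^4 - 21*y^3 + 34*y^2 + 48*y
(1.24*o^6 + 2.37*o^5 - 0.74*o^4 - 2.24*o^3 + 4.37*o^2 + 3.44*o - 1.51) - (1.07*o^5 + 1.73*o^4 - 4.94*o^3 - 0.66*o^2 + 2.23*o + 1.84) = 1.24*o^6 + 1.3*o^5 - 2.47*o^4 + 2.7*o^3 + 5.03*o^2 + 1.21*o - 3.35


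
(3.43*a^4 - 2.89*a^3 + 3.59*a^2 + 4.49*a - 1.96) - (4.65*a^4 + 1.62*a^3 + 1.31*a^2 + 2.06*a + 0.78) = -1.22*a^4 - 4.51*a^3 + 2.28*a^2 + 2.43*a - 2.74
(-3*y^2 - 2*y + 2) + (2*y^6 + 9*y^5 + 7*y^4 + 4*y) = 2*y^6 + 9*y^5 + 7*y^4 - 3*y^2 + 2*y + 2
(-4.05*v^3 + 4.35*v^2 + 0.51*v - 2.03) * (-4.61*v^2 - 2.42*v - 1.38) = 18.6705*v^5 - 10.2525*v^4 - 7.2891*v^3 + 2.1211*v^2 + 4.2088*v + 2.8014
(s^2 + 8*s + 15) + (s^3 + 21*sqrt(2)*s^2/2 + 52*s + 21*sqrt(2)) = s^3 + s^2 + 21*sqrt(2)*s^2/2 + 60*s + 15 + 21*sqrt(2)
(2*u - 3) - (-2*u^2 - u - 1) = 2*u^2 + 3*u - 2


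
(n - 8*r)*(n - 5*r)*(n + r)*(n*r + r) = n^4*r - 12*n^3*r^2 + n^3*r + 27*n^2*r^3 - 12*n^2*r^2 + 40*n*r^4 + 27*n*r^3 + 40*r^4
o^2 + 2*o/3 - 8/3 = (o - 4/3)*(o + 2)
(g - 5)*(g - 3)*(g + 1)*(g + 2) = g^4 - 5*g^3 - 7*g^2 + 29*g + 30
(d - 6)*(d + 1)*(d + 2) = d^3 - 3*d^2 - 16*d - 12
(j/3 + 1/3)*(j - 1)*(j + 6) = j^3/3 + 2*j^2 - j/3 - 2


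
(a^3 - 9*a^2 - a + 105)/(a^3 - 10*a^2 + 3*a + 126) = (a - 5)/(a - 6)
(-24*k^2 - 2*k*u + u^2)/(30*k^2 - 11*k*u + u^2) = (4*k + u)/(-5*k + u)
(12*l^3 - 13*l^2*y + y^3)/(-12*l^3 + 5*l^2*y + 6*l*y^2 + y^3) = (-3*l + y)/(3*l + y)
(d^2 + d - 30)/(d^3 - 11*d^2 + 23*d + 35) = (d + 6)/(d^2 - 6*d - 7)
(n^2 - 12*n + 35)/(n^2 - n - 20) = (n - 7)/(n + 4)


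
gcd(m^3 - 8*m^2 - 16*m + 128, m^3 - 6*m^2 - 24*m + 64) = m^2 - 4*m - 32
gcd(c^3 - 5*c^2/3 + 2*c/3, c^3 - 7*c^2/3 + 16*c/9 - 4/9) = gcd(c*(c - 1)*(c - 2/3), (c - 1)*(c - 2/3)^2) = c^2 - 5*c/3 + 2/3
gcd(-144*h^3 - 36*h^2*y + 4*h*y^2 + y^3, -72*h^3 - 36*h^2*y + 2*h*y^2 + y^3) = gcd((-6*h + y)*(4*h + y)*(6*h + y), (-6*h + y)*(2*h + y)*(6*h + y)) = -36*h^2 + y^2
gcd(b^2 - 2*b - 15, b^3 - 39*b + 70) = b - 5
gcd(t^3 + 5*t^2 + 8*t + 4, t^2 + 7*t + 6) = t + 1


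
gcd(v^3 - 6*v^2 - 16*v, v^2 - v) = v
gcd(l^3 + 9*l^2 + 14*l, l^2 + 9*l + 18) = 1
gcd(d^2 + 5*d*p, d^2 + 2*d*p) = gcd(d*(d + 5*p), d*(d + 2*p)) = d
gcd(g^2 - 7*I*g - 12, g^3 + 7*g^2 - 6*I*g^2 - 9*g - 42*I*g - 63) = g - 3*I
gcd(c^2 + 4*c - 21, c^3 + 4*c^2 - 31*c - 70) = c + 7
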